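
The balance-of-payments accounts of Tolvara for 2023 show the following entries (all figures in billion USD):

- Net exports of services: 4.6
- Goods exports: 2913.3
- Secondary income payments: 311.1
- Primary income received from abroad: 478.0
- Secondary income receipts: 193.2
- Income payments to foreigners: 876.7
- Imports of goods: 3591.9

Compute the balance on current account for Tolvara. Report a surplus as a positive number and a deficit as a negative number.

-1190.6

Goods balance = 2913.3 - 3591.9 = -678.6
Services balance = 4.6
Trade balance (goods + services) = -678.6 + 4.6 = -674.0
Net primary income = 478.0 - 876.7 = -398.7
Net secondary income = 193.2 - 311.1 = -117.9
Current account = -674.0 + (-398.7) + (-117.9) = -1190.6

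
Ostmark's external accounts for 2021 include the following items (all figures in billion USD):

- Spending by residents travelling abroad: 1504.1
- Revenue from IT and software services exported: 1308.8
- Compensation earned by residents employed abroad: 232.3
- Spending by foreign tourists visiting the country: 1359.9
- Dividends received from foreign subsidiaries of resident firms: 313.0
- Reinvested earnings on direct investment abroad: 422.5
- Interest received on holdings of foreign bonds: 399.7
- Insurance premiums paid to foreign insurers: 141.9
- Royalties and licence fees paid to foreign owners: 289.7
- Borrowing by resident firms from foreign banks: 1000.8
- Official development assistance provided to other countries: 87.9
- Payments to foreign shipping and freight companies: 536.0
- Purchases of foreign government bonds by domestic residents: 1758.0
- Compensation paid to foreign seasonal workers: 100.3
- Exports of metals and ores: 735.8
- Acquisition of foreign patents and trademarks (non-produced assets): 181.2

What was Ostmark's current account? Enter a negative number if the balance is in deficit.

2112.1

Goods: 735.8
Services: 1308.8 + 1359.9 - 536.0 - 141.9 - 289.7 - 1504.1 = 197.0
Primary income: 399.7 - 100.3 + 313.0 + 232.3 + 422.5 = 1267.2
Secondary income: -87.9
Current account = 735.8 + 197.0 + 1267.2 + (-87.9) = 2112.1
(Excluded from the current account — financial account: borrowing by resident firms from foreign banks 1000.8, purchases of foreign government bonds by domestic residents 1758.0; capital account: acquisition of foreign patents and trademarks (non-produced assets) 181.2.)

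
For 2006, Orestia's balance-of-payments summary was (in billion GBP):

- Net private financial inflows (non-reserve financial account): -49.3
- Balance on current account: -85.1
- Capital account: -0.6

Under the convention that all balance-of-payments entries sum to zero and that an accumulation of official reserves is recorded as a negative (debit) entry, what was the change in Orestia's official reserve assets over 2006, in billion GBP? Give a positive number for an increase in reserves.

Official reserve transactions balance = -((-85.1) + (-0.6) + (-49.3)) = 135.0
An accumulation of reserves is recorded as a debit (negative entry), so the change in the stock of reserves is the negative of that balance.
Change in official reserves = -(135.0) = -135.0

-135.0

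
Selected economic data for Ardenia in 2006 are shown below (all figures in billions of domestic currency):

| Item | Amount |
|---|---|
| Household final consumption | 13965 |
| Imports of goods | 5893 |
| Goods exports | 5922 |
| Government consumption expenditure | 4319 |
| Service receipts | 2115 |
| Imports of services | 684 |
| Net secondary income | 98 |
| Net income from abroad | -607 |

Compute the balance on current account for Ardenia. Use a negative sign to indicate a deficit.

Goods balance = 5922 - 5893 = 29
Services balance = 2115 - 684 = 1431
Trade balance (goods + services) = 29 + 1431 = 1460
Net primary income = -607
Net secondary income = 98
Current account = 1460 + (-607) + 98 = 951

951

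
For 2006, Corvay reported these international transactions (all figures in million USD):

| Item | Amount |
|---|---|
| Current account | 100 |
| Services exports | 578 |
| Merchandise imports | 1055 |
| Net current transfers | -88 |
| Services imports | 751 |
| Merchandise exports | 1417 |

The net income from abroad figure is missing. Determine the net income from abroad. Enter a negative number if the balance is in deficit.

-1

Current account = goods balance + services balance + net primary income + net secondary income
Sum of the known components = 101
Net income from abroad = CA - (known components) = 100 - 101 = -1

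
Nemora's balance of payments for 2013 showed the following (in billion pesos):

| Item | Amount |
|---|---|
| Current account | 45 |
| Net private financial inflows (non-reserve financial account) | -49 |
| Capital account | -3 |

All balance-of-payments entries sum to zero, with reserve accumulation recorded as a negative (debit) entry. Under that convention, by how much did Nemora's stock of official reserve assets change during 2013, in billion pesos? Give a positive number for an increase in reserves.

Official reserve transactions balance = -(45 + (-3) + (-49)) = 7
An accumulation of reserves is recorded as a debit (negative entry), so the change in the stock of reserves is the negative of that balance.
Change in official reserves = -(7) = -7

-7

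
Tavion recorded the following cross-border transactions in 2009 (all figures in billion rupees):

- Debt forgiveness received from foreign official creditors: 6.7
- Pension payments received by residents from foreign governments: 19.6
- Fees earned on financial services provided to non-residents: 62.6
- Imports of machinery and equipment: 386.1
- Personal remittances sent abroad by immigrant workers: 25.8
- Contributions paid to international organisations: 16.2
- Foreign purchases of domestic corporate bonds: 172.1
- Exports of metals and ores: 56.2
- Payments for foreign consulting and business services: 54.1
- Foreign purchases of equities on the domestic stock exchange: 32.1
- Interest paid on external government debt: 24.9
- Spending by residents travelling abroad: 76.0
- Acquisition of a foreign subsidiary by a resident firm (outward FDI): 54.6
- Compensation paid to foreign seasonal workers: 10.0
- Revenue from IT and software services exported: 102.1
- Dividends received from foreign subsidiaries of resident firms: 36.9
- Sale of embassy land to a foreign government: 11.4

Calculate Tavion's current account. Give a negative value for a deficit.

-315.7

Goods: 56.2 - 386.1 = -329.9
Services: -76.0 - 54.1 + 62.6 + 102.1 = 34.6
Primary income: 36.9 - 24.9 - 10.0 = 2.0
Secondary income: 19.6 - 16.2 - 25.8 = -22.4
Current account = (-329.9) + 34.6 + 2.0 + (-22.4) = -315.7
(Excluded from the current account — capital account: debt forgiveness received from foreign official creditors 6.7, sale of embassy land to a foreign government 11.4; financial account: foreign purchases of domestic corporate bonds 172.1, foreign purchases of equities on the domestic stock exchange 32.1, acquisition of a foreign subsidiary by a resident firm (outward FDI) 54.6.)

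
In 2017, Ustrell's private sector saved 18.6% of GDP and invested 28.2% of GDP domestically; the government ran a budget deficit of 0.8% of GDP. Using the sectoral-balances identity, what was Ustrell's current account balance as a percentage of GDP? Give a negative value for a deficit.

-10.4

By the sectoral-balances identity, CA = (S_private - I) + (T - G).
Private balance = 18.6 - 28.2 = -9.6
Government balance (T - G) = -0.8
CA = -9.6 + (-0.8) = -10.4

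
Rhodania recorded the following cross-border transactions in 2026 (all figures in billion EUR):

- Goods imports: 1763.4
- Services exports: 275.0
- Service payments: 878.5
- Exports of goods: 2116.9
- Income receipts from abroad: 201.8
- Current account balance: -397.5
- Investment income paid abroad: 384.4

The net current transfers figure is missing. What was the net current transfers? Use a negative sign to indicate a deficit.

35.1

Current account = goods balance + services balance + net primary income + net secondary income
Sum of the known components = -432.6
Net current transfers = CA - (known components) = -397.5 - (-432.6) = 35.1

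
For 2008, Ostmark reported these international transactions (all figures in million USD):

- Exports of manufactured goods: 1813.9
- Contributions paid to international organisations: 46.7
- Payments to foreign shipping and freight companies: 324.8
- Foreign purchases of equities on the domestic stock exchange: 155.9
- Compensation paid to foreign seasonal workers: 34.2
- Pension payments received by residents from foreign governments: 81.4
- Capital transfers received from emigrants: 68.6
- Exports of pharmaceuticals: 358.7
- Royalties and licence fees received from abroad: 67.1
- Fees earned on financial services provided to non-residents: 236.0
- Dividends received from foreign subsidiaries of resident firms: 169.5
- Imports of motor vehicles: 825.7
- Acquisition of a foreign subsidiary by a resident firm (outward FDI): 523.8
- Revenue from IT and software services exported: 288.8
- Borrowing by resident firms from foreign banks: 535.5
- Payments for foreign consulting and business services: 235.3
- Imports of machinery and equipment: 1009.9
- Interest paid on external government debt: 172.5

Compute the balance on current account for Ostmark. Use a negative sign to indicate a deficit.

Goods: 1813.9 - 1009.9 + 358.7 - 825.7 = 337.0
Services: -235.3 - 324.8 + 288.8 + 236.0 + 67.1 = 31.8
Primary income: -172.5 - 34.2 + 169.5 = -37.2
Secondary income: 81.4 - 46.7 = 34.7
Current account = 337.0 + 31.8 + (-37.2) + 34.7 = 366.3
(Excluded from the current account — financial account: foreign purchases of equities on the domestic stock exchange 155.9, acquisition of a foreign subsidiary by a resident firm (outward FDI) 523.8, borrowing by resident firms from foreign banks 535.5; capital account: capital transfers received from emigrants 68.6.)

366.3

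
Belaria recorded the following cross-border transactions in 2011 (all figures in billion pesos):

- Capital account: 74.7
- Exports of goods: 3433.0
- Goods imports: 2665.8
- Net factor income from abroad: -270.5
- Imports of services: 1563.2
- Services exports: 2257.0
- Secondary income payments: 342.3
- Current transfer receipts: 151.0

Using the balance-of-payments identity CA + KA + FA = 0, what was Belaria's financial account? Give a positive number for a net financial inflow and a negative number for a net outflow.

Goods balance = 3433.0 - 2665.8 = 767.2
Services balance = 2257.0 - 1563.2 = 693.8
Trade balance (goods + services) = 767.2 + 693.8 = 1461.0
Net primary income = -270.5
Net secondary income = 151.0 - 342.3 = -191.3
Current account = 1461.0 + (-270.5) + (-191.3) = 999.2
Financial account = -(999.2 + 74.7) = -1073.9

-1073.9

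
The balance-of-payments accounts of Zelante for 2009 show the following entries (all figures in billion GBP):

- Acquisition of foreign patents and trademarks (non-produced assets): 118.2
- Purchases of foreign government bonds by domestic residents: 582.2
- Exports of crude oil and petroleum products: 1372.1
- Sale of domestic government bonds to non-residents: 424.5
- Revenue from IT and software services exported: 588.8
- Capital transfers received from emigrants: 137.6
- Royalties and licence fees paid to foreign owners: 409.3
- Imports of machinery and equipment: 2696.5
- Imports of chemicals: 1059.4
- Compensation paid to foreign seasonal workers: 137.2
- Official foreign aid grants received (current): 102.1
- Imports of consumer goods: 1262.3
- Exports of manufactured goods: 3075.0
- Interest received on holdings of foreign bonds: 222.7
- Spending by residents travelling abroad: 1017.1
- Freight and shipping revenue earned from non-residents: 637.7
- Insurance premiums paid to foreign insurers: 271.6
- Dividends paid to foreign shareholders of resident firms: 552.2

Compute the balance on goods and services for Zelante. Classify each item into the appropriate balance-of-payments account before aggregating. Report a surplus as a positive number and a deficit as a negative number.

Goods: -1262.3 + 3075.0 + 1372.1 - 1059.4 - 2696.5 = -571.1
Services: -1017.1 - 271.6 - 409.3 + 637.7 + 588.8 = -471.5
Trade balance = -571.1 + (-471.5) = -1042.6
(Excluded from the trade balance — capital account: acquisition of foreign patents and trademarks (non-produced assets) 118.2, capital transfers received from emigrants 137.6; financial account: purchases of foreign government bonds by domestic residents 582.2, sale of domestic government bonds to non-residents 424.5; primary income: compensation paid to foreign seasonal workers 137.2, interest received on holdings of foreign bonds 222.7, dividends paid to foreign shareholders of resident firms 552.2; secondary income: official foreign aid grants received (current) 102.1.)

-1042.6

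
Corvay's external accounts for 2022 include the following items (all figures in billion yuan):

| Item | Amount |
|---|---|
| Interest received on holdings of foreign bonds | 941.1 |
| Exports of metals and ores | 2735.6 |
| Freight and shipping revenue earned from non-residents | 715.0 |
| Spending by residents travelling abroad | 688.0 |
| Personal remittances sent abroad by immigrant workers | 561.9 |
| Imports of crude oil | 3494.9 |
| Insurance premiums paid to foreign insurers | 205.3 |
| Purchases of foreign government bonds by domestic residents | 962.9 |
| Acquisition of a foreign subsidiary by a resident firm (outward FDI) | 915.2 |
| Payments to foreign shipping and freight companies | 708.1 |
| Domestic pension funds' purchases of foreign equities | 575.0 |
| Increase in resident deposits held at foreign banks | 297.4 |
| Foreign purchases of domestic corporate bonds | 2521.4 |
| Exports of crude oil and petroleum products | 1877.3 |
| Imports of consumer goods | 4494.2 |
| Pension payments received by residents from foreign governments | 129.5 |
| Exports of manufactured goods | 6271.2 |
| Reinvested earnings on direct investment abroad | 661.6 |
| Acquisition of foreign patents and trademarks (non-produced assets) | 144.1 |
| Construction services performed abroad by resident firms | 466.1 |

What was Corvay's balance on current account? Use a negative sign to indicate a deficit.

3645.0

Goods: 1877.3 + 6271.2 - 3494.9 + 2735.6 - 4494.2 = 2895.0
Services: -688.0 - 205.3 + 466.1 + 715.0 - 708.1 = -420.3
Primary income: 941.1 + 661.6 = 1602.7
Secondary income: 129.5 - 561.9 = -432.4
Current account = 2895.0 + (-420.3) + 1602.7 + (-432.4) = 3645.0
(Excluded from the current account — financial account: purchases of foreign government bonds by domestic residents 962.9, acquisition of a foreign subsidiary by a resident firm (outward FDI) 915.2, domestic pension funds' purchases of foreign equities 575.0, increase in resident deposits held at foreign banks 297.4, foreign purchases of domestic corporate bonds 2521.4; capital account: acquisition of foreign patents and trademarks (non-produced assets) 144.1.)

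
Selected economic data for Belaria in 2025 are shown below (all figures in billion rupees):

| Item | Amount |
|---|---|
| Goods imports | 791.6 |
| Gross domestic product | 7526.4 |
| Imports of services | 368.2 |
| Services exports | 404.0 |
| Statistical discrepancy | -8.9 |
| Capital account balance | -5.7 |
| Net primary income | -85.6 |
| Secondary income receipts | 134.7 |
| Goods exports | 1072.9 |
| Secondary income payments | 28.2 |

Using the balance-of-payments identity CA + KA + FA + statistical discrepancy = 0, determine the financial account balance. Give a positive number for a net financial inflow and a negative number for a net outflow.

-323.4

Goods balance = 1072.9 - 791.6 = 281.3
Services balance = 404.0 - 368.2 = 35.8
Trade balance (goods + services) = 281.3 + 35.8 = 317.1
Net primary income = -85.6
Net secondary income = 134.7 - 28.2 = 106.5
Current account = 317.1 + (-85.6) + 106.5 = 338.0
Financial account = -(338.0 + (-5.7) + (-8.9)) = -323.4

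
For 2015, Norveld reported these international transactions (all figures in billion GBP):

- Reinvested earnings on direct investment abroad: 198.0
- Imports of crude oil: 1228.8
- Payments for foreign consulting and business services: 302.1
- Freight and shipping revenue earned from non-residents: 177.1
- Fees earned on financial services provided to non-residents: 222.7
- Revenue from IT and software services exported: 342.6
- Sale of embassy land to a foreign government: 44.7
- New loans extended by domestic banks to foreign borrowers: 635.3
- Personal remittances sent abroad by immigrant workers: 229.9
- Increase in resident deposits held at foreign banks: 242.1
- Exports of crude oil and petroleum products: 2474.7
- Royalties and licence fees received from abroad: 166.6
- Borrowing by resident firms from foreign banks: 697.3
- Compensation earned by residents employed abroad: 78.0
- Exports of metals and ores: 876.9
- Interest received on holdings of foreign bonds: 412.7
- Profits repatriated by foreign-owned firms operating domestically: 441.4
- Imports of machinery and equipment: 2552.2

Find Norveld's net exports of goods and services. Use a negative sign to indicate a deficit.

Goods: 2474.7 + 876.9 - 2552.2 - 1228.8 = -429.4
Services: 342.6 - 302.1 + 177.1 + 222.7 + 166.6 = 606.9
Trade balance = -429.4 + 606.9 = 177.5
(Excluded from the trade balance — primary income: reinvested earnings on direct investment abroad 198.0, compensation earned by residents employed abroad 78.0, interest received on holdings of foreign bonds 412.7, profits repatriated by foreign-owned firms operating domestically 441.4; capital account: sale of embassy land to a foreign government 44.7; financial account: new loans extended by domestic banks to foreign borrowers 635.3, increase in resident deposits held at foreign banks 242.1, borrowing by resident firms from foreign banks 697.3; secondary income: personal remittances sent abroad by immigrant workers 229.9.)

177.5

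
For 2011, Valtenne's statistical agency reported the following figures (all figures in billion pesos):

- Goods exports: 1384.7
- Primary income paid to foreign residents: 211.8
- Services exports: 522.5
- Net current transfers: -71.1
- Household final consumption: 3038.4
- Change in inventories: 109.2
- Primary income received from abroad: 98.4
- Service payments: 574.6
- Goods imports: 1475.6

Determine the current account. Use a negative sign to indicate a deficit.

Goods balance = 1384.7 - 1475.6 = -90.9
Services balance = 522.5 - 574.6 = -52.1
Trade balance (goods + services) = -90.9 + (-52.1) = -143.0
Net primary income = 98.4 - 211.8 = -113.4
Net secondary income = -71.1
Current account = -143.0 + (-113.4) + (-71.1) = -327.5

-327.5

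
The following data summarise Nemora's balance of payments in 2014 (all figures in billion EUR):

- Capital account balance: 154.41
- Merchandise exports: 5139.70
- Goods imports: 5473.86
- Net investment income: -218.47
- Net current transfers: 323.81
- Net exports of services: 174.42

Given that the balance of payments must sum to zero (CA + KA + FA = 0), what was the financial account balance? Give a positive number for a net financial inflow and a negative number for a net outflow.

Goods balance = 5139.70 - 5473.86 = -334.16
Services balance = 174.42
Trade balance (goods + services) = -334.16 + 174.42 = -159.74
Net primary income = -218.47
Net secondary income = 323.81
Current account = -159.74 + (-218.47) + 323.81 = -54.40
Financial account = -(-54.40 + 154.41) = -100.01

-100.01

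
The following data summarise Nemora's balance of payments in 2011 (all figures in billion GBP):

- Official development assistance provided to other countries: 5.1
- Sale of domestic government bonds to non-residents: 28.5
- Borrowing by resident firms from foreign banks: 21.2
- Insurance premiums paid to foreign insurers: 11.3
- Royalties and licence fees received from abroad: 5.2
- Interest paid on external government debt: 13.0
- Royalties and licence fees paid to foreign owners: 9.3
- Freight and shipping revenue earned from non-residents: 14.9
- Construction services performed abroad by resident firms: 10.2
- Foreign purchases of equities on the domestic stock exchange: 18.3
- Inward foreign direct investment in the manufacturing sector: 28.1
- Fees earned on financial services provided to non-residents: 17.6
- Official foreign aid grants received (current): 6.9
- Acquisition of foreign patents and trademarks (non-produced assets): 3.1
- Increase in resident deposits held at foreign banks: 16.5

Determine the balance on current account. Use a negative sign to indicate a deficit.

Services: 14.9 - 9.3 + 10.2 - 11.3 + 17.6 + 5.2 = 27.3
Primary income: -13.0
Secondary income: 6.9 - 5.1 = 1.8
Current account = 27.3 + (-13.0) + 1.8 = 16.1
(Excluded from the current account — financial account: sale of domestic government bonds to non-residents 28.5, borrowing by resident firms from foreign banks 21.2, foreign purchases of equities on the domestic stock exchange 18.3, inward foreign direct investment in the manufacturing sector 28.1, increase in resident deposits held at foreign banks 16.5; capital account: acquisition of foreign patents and trademarks (non-produced assets) 3.1.)

16.1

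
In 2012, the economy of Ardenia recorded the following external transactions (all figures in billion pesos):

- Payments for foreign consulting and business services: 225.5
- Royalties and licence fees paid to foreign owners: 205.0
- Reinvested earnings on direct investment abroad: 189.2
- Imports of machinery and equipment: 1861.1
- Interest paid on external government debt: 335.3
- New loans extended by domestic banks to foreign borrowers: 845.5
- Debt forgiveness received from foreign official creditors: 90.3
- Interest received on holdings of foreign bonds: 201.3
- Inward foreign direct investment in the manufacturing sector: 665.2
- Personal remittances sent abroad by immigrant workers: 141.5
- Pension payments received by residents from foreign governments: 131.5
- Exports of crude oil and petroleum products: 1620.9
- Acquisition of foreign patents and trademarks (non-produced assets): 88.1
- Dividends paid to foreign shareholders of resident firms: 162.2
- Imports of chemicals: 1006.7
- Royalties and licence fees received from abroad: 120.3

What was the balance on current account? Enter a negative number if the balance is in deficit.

-1674.1

Goods: 1620.9 - 1006.7 - 1861.1 = -1246.9
Services: 120.3 - 205.0 - 225.5 = -310.2
Primary income: 201.3 + 189.2 - 162.2 - 335.3 = -107.0
Secondary income: -141.5 + 131.5 = -10.0
Current account = (-1246.9) + (-310.2) + (-107.0) + (-10.0) = -1674.1
(Excluded from the current account — financial account: new loans extended by domestic banks to foreign borrowers 845.5, inward foreign direct investment in the manufacturing sector 665.2; capital account: debt forgiveness received from foreign official creditors 90.3, acquisition of foreign patents and trademarks (non-produced assets) 88.1.)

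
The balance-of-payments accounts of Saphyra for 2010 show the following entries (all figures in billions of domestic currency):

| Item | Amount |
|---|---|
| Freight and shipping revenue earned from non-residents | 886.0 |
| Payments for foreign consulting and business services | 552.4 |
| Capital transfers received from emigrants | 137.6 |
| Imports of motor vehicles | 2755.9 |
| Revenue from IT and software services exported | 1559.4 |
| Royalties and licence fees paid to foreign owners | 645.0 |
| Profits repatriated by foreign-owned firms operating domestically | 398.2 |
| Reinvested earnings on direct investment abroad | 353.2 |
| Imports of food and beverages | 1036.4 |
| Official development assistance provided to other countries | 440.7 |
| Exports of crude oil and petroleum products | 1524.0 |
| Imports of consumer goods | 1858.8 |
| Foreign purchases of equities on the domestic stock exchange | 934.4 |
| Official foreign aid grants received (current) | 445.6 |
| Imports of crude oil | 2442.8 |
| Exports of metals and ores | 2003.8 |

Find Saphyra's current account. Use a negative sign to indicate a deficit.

Goods: 1524.0 - 2755.9 - 2442.8 - 1036.4 + 2003.8 - 1858.8 = -4566.1
Services: 886.0 - 645.0 + 1559.4 - 552.4 = 1248.0
Primary income: 353.2 - 398.2 = -45.0
Secondary income: -440.7 + 445.6 = 4.9
Current account = (-4566.1) + 1248.0 + (-45.0) + 4.9 = -3358.2
(Excluded from the current account — capital account: capital transfers received from emigrants 137.6; financial account: foreign purchases of equities on the domestic stock exchange 934.4.)

-3358.2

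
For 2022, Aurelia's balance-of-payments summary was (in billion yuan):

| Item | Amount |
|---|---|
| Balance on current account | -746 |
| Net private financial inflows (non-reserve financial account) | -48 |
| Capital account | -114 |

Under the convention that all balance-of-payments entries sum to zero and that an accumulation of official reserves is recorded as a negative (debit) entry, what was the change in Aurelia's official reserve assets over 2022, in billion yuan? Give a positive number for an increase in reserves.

-908

Official reserve transactions balance = -((-746) + (-114) + (-48)) = 908
An accumulation of reserves is recorded as a debit (negative entry), so the change in the stock of reserves is the negative of that balance.
Change in official reserves = -(908) = -908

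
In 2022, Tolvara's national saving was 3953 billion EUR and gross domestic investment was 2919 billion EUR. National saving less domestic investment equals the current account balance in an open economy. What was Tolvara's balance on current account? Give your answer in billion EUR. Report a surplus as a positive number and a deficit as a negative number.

1034

CA = S - I = 3953 - 2919 = 1034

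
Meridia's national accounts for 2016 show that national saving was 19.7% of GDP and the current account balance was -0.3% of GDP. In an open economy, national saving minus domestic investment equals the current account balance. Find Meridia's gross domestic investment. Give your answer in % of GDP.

20.0

I = S - CA = 19.7 - (-0.3) = 20.0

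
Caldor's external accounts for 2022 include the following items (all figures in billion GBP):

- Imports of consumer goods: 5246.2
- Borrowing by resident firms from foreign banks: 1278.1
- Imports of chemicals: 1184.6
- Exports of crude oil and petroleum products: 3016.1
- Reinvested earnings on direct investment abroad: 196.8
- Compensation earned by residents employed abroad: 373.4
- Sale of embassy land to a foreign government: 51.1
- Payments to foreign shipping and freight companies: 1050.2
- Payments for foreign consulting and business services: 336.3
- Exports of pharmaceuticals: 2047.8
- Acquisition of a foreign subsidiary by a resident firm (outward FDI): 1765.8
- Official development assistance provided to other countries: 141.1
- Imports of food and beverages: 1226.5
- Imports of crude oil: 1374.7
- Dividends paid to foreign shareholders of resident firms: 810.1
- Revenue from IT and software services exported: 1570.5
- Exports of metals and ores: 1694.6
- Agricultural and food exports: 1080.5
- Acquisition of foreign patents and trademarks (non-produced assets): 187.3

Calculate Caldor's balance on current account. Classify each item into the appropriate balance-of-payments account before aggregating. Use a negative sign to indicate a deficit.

Goods: 3016.1 + 1694.6 + 1080.5 + 2047.8 - 1184.6 - 1226.5 - 1374.7 - 5246.2 = -1193.0
Services: 1570.5 - 1050.2 - 336.3 = 184.0
Primary income: -810.1 + 196.8 + 373.4 = -239.9
Secondary income: -141.1
Current account = (-1193.0) + 184.0 + (-239.9) + (-141.1) = -1390.0
(Excluded from the current account — financial account: borrowing by resident firms from foreign banks 1278.1, acquisition of a foreign subsidiary by a resident firm (outward FDI) 1765.8; capital account: sale of embassy land to a foreign government 51.1, acquisition of foreign patents and trademarks (non-produced assets) 187.3.)

-1390.0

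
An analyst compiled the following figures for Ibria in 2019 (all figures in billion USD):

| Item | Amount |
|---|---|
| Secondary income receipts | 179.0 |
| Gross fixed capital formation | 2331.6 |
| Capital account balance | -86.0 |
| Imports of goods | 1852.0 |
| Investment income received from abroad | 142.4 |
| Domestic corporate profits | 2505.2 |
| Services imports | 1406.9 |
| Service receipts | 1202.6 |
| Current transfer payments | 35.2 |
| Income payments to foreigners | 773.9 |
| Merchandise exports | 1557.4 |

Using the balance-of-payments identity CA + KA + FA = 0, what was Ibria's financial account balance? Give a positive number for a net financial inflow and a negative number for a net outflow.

Goods balance = 1557.4 - 1852.0 = -294.6
Services balance = 1202.6 - 1406.9 = -204.3
Trade balance (goods + services) = -294.6 + (-204.3) = -498.9
Net primary income = 142.4 - 773.9 = -631.5
Net secondary income = 179.0 - 35.2 = 143.8
Current account = -498.9 + (-631.5) + 143.8 = -986.6
Financial account = -(-986.6 + (-86.0)) = 1072.6

1072.6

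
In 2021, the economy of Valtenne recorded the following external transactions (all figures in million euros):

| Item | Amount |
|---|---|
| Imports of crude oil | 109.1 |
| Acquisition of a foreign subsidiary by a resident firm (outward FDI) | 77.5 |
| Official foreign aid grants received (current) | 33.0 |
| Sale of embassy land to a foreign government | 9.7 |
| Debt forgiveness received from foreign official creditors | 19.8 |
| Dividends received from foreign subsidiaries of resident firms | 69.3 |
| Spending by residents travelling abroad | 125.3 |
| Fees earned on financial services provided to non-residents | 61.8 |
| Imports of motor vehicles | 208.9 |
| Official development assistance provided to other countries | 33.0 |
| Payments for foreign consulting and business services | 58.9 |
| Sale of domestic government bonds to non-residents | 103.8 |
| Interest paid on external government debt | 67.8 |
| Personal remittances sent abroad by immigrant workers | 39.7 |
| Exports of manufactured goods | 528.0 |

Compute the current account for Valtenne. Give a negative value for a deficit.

49.4

Goods: 528.0 - 208.9 - 109.1 = 210.0
Services: -58.9 + 61.8 - 125.3 = -122.4
Primary income: 69.3 - 67.8 = 1.5
Secondary income: -39.7 - 33.0 + 33.0 = -39.7
Current account = 210.0 + (-122.4) + 1.5 + (-39.7) = 49.4
(Excluded from the current account — financial account: acquisition of a foreign subsidiary by a resident firm (outward FDI) 77.5, sale of domestic government bonds to non-residents 103.8; capital account: sale of embassy land to a foreign government 9.7, debt forgiveness received from foreign official creditors 19.8.)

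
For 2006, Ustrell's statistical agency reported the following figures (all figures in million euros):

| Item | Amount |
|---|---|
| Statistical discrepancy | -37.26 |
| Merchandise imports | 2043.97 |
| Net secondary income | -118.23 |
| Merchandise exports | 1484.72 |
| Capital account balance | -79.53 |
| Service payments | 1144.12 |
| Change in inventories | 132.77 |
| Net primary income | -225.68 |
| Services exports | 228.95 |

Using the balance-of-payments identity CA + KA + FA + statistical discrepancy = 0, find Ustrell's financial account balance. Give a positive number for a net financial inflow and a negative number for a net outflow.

Goods balance = 1484.72 - 2043.97 = -559.25
Services balance = 228.95 - 1144.12 = -915.17
Trade balance (goods + services) = -559.25 + (-915.17) = -1474.42
Net primary income = -225.68
Net secondary income = -118.23
Current account = -1474.42 + (-225.68) + (-118.23) = -1818.33
Financial account = -(-1818.33 + (-79.53) + (-37.26)) = 1935.12

1935.12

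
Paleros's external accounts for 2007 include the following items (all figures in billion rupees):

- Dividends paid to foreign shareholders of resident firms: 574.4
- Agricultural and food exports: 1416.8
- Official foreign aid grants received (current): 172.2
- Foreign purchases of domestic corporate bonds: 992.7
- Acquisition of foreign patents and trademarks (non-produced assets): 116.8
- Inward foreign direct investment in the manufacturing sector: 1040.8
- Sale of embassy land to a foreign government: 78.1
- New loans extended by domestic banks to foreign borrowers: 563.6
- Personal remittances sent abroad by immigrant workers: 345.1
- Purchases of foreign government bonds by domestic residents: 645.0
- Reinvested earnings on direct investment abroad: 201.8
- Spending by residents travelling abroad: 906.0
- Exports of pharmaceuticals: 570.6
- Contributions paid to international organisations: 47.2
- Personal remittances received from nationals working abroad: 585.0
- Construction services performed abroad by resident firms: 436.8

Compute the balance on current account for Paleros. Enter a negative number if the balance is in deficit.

1510.5

Goods: 1416.8 + 570.6 = 1987.4
Services: -906.0 + 436.8 = -469.2
Primary income: 201.8 - 574.4 = -372.6
Secondary income: 585.0 - 47.2 + 172.2 - 345.1 = 364.9
Current account = 1987.4 + (-469.2) + (-372.6) + 364.9 = 1510.5
(Excluded from the current account — financial account: foreign purchases of domestic corporate bonds 992.7, inward foreign direct investment in the manufacturing sector 1040.8, new loans extended by domestic banks to foreign borrowers 563.6, purchases of foreign government bonds by domestic residents 645.0; capital account: acquisition of foreign patents and trademarks (non-produced assets) 116.8, sale of embassy land to a foreign government 78.1.)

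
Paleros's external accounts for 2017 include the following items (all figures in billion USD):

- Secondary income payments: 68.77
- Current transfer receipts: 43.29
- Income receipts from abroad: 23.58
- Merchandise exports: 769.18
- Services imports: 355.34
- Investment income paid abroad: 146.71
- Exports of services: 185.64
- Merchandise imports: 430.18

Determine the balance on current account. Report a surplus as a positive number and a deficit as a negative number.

Goods balance = 769.18 - 430.18 = 339.00
Services balance = 185.64 - 355.34 = -169.70
Trade balance (goods + services) = 339.00 + (-169.70) = 169.30
Net primary income = 23.58 - 146.71 = -123.13
Net secondary income = 43.29 - 68.77 = -25.48
Current account = 169.30 + (-123.13) + (-25.48) = 20.69

20.69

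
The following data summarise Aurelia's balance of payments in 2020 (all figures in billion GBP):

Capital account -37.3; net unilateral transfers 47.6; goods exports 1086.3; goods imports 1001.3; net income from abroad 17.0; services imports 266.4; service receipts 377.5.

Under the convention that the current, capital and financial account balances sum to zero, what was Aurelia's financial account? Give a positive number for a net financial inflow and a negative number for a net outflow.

Goods balance = 1086.3 - 1001.3 = 85.0
Services balance = 377.5 - 266.4 = 111.1
Trade balance (goods + services) = 85.0 + 111.1 = 196.1
Net primary income = 17.0
Net secondary income = 47.6
Current account = 196.1 + 17.0 + 47.6 = 260.7
Financial account = -(260.7 + (-37.3)) = -223.4

-223.4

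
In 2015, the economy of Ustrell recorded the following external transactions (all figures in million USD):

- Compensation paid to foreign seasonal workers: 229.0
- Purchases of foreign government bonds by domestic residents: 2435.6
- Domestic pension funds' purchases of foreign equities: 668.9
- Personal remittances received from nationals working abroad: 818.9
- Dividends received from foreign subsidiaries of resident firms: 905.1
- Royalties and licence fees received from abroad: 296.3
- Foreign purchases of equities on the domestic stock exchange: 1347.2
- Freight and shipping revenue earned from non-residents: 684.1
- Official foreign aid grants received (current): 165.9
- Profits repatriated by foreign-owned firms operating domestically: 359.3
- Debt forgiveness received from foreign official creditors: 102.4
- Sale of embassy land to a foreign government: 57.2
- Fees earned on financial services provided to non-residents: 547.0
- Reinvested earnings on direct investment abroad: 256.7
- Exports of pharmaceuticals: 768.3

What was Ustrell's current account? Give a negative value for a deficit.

3854.0

Goods: 768.3
Services: 296.3 + 684.1 + 547.0 = 1527.4
Primary income: 256.7 - 229.0 - 359.3 + 905.1 = 573.5
Secondary income: 165.9 + 818.9 = 984.8
Current account = 768.3 + 1527.4 + 573.5 + 984.8 = 3854.0
(Excluded from the current account — financial account: purchases of foreign government bonds by domestic residents 2435.6, domestic pension funds' purchases of foreign equities 668.9, foreign purchases of equities on the domestic stock exchange 1347.2; capital account: debt forgiveness received from foreign official creditors 102.4, sale of embassy land to a foreign government 57.2.)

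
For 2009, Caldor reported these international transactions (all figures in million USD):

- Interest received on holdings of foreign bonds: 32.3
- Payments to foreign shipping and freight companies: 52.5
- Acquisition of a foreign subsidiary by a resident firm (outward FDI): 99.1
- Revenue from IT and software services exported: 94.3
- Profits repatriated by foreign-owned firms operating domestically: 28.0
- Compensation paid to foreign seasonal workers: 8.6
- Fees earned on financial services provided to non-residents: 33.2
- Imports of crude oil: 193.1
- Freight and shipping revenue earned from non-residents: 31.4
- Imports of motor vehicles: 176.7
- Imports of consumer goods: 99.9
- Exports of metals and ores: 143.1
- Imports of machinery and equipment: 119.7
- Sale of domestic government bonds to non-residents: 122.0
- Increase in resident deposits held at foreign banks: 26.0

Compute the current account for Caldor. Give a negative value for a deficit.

Goods: 143.1 - 193.1 - 119.7 - 176.7 - 99.9 = -446.3
Services: 31.4 + 94.3 + 33.2 - 52.5 = 106.4
Primary income: -8.6 - 28.0 + 32.3 = -4.3
Current account = (-446.3) + 106.4 + (-4.3) = -344.2
(Excluded from the current account — financial account: acquisition of a foreign subsidiary by a resident firm (outward FDI) 99.1, sale of domestic government bonds to non-residents 122.0, increase in resident deposits held at foreign banks 26.0.)

-344.2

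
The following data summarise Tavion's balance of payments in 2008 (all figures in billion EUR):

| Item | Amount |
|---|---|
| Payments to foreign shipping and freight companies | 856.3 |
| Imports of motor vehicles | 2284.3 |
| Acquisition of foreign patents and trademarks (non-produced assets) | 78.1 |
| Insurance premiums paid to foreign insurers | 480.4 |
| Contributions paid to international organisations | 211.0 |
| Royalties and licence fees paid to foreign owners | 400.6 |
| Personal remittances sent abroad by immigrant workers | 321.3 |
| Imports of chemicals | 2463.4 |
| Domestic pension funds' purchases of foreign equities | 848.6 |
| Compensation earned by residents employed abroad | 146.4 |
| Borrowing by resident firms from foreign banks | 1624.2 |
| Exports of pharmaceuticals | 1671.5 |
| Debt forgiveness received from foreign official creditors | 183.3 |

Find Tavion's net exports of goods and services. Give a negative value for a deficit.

Goods: -2284.3 + 1671.5 - 2463.4 = -3076.2
Services: -400.6 - 480.4 - 856.3 = -1737.3
Trade balance = -3076.2 + (-1737.3) = -4813.5
(Excluded from the trade balance — capital account: acquisition of foreign patents and trademarks (non-produced assets) 78.1, debt forgiveness received from foreign official creditors 183.3; secondary income: contributions paid to international organisations 211.0, personal remittances sent abroad by immigrant workers 321.3; financial account: domestic pension funds' purchases of foreign equities 848.6, borrowing by resident firms from foreign banks 1624.2; primary income: compensation earned by residents employed abroad 146.4.)

-4813.5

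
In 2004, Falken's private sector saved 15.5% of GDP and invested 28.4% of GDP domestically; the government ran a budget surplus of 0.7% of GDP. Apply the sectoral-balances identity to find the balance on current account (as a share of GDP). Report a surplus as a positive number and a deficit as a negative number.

By the sectoral-balances identity, CA = (S_private - I) + (T - G).
Private balance = 15.5 - 28.4 = -12.9
Government balance (T - G) = 0.7
CA = -12.9 + 0.7 = -12.2

-12.2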